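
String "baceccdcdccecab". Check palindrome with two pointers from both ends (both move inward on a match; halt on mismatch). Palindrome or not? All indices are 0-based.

palindrome

[0,14] 'b'=='b' → l++,r--
[1,13] 'a'=='a' → l++,r--
[2,12] 'c'=='c' → l++,r--
[3,11] 'e'=='e' → l++,r--
[4,10] 'c'=='c' → l++,r--
[5,9] 'c'=='c' → l++,r--
[6,8] 'd'=='d' → l++,r--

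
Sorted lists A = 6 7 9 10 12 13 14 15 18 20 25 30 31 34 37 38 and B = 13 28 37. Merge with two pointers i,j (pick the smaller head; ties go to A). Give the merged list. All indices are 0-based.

[6, 7, 9, 10, 12, 13, 13, 14, 15, 18, 20, 25, 28, 30, 31, 34, 37, 37, 38]

i=0 j=0: A[i]=6<=B[j]=13 take 6, i++
i=1 j=0: A[i]=7<=B[j]=13 take 7, i++
i=2 j=0: A[i]=9<=B[j]=13 take 9, i++
i=3 j=0: A[i]=10<=B[j]=13 take 10, i++
i=4 j=0: A[i]=12<=B[j]=13 take 12, i++
i=5 j=0: A[i]=13<=B[j]=13 take 13, i++
i=6 j=0: A[i]=14>B[j]=13 take 13, j++
i=6 j=1: A[i]=14<=B[j]=28 take 14, i++
i=7 j=1: A[i]=15<=B[j]=28 take 15, i++
i=8 j=1: A[i]=18<=B[j]=28 take 18, i++
i=9 j=1: A[i]=20<=B[j]=28 take 20, i++
i=10 j=1: A[i]=25<=B[j]=28 take 25, i++
i=11 j=1: A[i]=30>B[j]=28 take 28, j++
i=11 j=2: A[i]=30<=B[j]=37 take 30, i++
i=12 j=2: A[i]=31<=B[j]=37 take 31, i++
i=13 j=2: A[i]=34<=B[j]=37 take 34, i++
i=14 j=2: A[i]=37<=B[j]=37 take 37, i++
i=15 j=2: A[i]=38>B[j]=37 take 37, j++
i=15 j=3: B done, take A[i]=38, i++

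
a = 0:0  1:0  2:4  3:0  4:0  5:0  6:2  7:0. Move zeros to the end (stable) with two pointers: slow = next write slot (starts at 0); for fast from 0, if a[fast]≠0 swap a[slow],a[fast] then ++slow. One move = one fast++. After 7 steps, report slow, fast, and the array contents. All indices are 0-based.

slow=2, fast=7, a=[4, 2, 0, 0, 0, 0, 0, 0]

slow=0 fast=0: a[fast]=0, fast++
slow=0 fast=1: a[fast]=0, fast++
slow=0 fast=2: a[fast]=4≠0 swap→a[0]=4, slow++,fast++
slow=1 fast=3: a[fast]=0, fast++
slow=1 fast=4: a[fast]=0, fast++
slow=1 fast=5: a[fast]=0, fast++
slow=1 fast=6: a[fast]=2≠0 swap→a[1]=2, slow++,fast++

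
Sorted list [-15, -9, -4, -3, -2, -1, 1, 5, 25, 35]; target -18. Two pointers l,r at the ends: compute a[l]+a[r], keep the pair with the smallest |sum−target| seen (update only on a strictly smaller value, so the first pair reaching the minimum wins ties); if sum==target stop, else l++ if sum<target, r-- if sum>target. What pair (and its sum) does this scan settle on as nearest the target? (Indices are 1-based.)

l=1 r=10: -15+35=20 d=38 *, r--
l=1 r=9: -15+25=10 d=28 *, r--
l=1 r=8: -15+5=-10 d=8 *, r--
l=1 r=7: -15+1=-14 d=4 *, r--
l=1 r=6: -15+-1=-16 d=2 *, r--
l=1 r=5: -15+-2=-17 d=1 *, r--
l=1 r=4: -15+-3=-18 d=0 *, stop

pair (-15, -3) with sum -18 (|Δ|=0)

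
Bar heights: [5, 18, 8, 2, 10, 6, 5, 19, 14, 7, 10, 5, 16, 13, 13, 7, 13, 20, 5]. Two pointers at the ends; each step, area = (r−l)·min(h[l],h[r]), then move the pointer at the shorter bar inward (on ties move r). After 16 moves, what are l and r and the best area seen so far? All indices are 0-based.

l=0 r=18: min(5,5)*18=90 best=90 *, r--
l=0 r=17: min(5,20)*17=85 best=90, l++
l=1 r=17: min(18,20)*16=288 best=288 *, l++
l=2 r=17: min(8,20)*15=120 best=288, l++
l=3 r=17: min(2,20)*14=28 best=288, l++
l=4 r=17: min(10,20)*13=130 best=288, l++
l=5 r=17: min(6,20)*12=72 best=288, l++
l=6 r=17: min(5,20)*11=55 best=288, l++
l=7 r=17: min(19,20)*10=190 best=288, l++
l=8 r=17: min(14,20)*9=126 best=288, l++
l=9 r=17: min(7,20)*8=56 best=288, l++
l=10 r=17: min(10,20)*7=70 best=288, l++
l=11 r=17: min(5,20)*6=30 best=288, l++
l=12 r=17: min(16,20)*5=80 best=288, l++
l=13 r=17: min(13,20)*4=52 best=288, l++
l=14 r=17: min(13,20)*3=39 best=288, l++

l=15, r=17, best area=288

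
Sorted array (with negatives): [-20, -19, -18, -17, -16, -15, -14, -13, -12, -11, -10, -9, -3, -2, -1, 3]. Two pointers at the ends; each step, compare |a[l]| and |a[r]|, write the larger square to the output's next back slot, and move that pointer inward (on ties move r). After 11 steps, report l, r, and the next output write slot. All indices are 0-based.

[0,15] |-20|>|3| out[15]=400 → l++
[1,15] |-19|>|3| out[14]=361 → l++
[2,15] |-18|>|3| out[13]=324 → l++
[3,15] |-17|>|3| out[12]=289 → l++
[4,15] |-16|>|3| out[11]=256 → l++
[5,15] |-15|>|3| out[10]=225 → l++
[6,15] |-14|>|3| out[9]=196 → l++
[7,15] |-13|>|3| out[8]=169 → l++
[8,15] |-12|>|3| out[7]=144 → l++
[9,15] |-11|>|3| out[6]=121 → l++
[10,15] |-10|>|3| out[5]=100 → l++

l=11, r=15, next write slot=4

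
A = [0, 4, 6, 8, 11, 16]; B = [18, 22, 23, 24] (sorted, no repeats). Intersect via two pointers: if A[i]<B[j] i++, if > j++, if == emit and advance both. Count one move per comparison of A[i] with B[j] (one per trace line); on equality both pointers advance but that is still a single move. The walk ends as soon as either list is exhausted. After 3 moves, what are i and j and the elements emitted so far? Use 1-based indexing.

i=4, j=1, emitted=[]

i=1 j=1: 0<18, i++
i=2 j=1: 4<18, i++
i=3 j=1: 6<18, i++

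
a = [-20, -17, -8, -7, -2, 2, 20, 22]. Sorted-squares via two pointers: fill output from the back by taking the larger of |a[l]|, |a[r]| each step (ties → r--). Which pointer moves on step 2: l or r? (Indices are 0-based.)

l=0 r=7: |-20|<=|22| out[7]=484, r--
l=0 r=6: |-20|<=|20| out[6]=400, r--

r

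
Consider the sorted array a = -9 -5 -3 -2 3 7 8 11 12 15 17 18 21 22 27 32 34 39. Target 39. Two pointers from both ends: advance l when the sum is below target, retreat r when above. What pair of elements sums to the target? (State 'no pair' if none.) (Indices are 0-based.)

[0,17] -9+39=30 <39 → l++
[1,17] -5+39=34 <39 → l++
[2,17] -3+39=36 <39 → l++
[3,17] -2+39=37 <39 → l++
[4,17] 3+39=42 >39 → r--
[4,16] 3+34=37 <39 → l++
[5,16] 7+34=41 >39 → r--
[5,15] 7+32=39 → found

(7, 32)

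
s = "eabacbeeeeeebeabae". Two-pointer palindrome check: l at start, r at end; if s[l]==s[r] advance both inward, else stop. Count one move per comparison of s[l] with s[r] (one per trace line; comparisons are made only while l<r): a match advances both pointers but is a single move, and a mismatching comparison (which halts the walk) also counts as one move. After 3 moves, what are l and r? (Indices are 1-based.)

l=4, r=15

l=1 r=18: 'e'=='e', l++,r--
l=2 r=17: 'a'=='a', l++,r--
l=3 r=16: 'b'=='b', l++,r--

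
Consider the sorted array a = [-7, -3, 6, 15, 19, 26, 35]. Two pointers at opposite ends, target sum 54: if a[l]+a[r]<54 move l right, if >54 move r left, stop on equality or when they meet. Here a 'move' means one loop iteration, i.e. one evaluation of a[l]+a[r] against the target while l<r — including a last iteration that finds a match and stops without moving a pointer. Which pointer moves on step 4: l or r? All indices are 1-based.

l

l=1 r=7: -7+35=28 <54, l++
l=2 r=7: -3+35=32 <54, l++
l=3 r=7: 6+35=41 <54, l++
l=4 r=7: 15+35=50 <54, l++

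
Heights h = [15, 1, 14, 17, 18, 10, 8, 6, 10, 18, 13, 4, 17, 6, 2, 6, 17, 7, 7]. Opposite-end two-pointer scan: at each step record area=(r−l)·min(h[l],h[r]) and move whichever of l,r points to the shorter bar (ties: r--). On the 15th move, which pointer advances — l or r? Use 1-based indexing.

r

[1,19] min(15,7)*18=126 best=126 * → r--
[1,18] min(15,7)*17=119 best=126 → r--
[1,17] min(15,17)*16=240 best=240 * → l++
[2,17] min(1,17)*15=15 best=240 → l++
[3,17] min(14,17)*14=196 best=240 → l++
[4,17] min(17,17)*13=221 best=240 → r--
[4,16] min(17,6)*12=72 best=240 → r--
[4,15] min(17,2)*11=22 best=240 → r--
[4,14] min(17,6)*10=60 best=240 → r--
[4,13] min(17,17)*9=153 best=240 → r--
[4,12] min(17,4)*8=32 best=240 → r--
[4,11] min(17,13)*7=91 best=240 → r--
[4,10] min(17,18)*6=102 best=240 → l++
[5,10] min(18,18)*5=90 best=240 → r--
[5,9] min(18,10)*4=40 best=240 → r--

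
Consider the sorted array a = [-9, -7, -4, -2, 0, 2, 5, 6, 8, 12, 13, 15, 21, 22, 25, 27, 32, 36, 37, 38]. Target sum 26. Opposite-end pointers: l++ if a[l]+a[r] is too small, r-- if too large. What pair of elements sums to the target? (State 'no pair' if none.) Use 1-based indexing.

l=1 r=20: -9+38=29 >26, r--
l=1 r=19: -9+37=28 >26, r--
l=1 r=18: -9+36=27 >26, r--
l=1 r=17: -9+32=23 <26, l++
l=2 r=17: -7+32=25 <26, l++
l=3 r=17: -4+32=28 >26, r--
l=3 r=16: -4+27=23 <26, l++
l=4 r=16: -2+27=25 <26, l++
l=5 r=16: 0+27=27 >26, r--
l=5 r=15: 0+25=25 <26, l++
l=6 r=15: 2+25=27 >26, r--
l=6 r=14: 2+22=24 <26, l++
l=7 r=14: 5+22=27 >26, r--
l=7 r=13: 5+21=26, found

(5, 21)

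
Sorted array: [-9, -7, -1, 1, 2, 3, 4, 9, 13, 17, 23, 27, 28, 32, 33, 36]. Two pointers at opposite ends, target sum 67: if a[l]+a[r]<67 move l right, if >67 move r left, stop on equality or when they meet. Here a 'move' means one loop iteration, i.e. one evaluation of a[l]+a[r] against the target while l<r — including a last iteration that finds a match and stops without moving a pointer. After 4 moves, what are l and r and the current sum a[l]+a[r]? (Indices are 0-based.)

[0,15] -9+36=27 <67 → l++
[1,15] -7+36=29 <67 → l++
[2,15] -1+36=35 <67 → l++
[3,15] 1+36=37 <67 → l++

l=4, r=15, sum=38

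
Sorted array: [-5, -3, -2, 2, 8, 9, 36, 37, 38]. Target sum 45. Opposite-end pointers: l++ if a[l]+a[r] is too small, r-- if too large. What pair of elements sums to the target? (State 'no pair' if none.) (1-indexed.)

l=1 r=9: -5+38=33 <45, l++
l=2 r=9: -3+38=35 <45, l++
l=3 r=9: -2+38=36 <45, l++
l=4 r=9: 2+38=40 <45, l++
l=5 r=9: 8+38=46 >45, r--
l=5 r=8: 8+37=45, found

(8, 37)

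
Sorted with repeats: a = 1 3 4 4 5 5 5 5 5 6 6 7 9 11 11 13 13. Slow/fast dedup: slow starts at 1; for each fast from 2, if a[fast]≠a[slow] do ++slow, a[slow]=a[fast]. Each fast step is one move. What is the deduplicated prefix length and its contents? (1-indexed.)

length 9; prefix = [1, 3, 4, 5, 6, 7, 9, 11, 13]

slow=1 fast=2: a[fast]=3≠a[slow]=1 write a[2]=3, slow++,fast++
slow=2 fast=3: a[fast]=4≠a[slow]=3 write a[3]=4, slow++,fast++
slow=3 fast=4: a[fast]=4=a[slow] dup, fast++
slow=3 fast=5: a[fast]=5≠a[slow]=4 write a[4]=5, slow++,fast++
slow=4 fast=6: a[fast]=5=a[slow] dup, fast++
slow=4 fast=7: a[fast]=5=a[slow] dup, fast++
slow=4 fast=8: a[fast]=5=a[slow] dup, fast++
slow=4 fast=9: a[fast]=5=a[slow] dup, fast++
slow=4 fast=10: a[fast]=6≠a[slow]=5 write a[5]=6, slow++,fast++
slow=5 fast=11: a[fast]=6=a[slow] dup, fast++
slow=5 fast=12: a[fast]=7≠a[slow]=6 write a[6]=7, slow++,fast++
slow=6 fast=13: a[fast]=9≠a[slow]=7 write a[7]=9, slow++,fast++
slow=7 fast=14: a[fast]=11≠a[slow]=9 write a[8]=11, slow++,fast++
slow=8 fast=15: a[fast]=11=a[slow] dup, fast++
slow=8 fast=16: a[fast]=13≠a[slow]=11 write a[9]=13, slow++,fast++
slow=9 fast=17: a[fast]=13=a[slow] dup, fast++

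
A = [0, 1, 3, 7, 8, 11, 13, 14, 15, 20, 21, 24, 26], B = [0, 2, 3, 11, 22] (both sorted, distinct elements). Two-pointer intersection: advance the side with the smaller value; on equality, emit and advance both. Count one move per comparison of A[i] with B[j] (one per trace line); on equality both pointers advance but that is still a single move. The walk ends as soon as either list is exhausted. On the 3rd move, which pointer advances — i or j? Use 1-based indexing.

[i=1,j=1] 0==0 emit → i++,j++
[i=2,j=2] 1<2 → i++
[i=3,j=2] 3>2 → j++

j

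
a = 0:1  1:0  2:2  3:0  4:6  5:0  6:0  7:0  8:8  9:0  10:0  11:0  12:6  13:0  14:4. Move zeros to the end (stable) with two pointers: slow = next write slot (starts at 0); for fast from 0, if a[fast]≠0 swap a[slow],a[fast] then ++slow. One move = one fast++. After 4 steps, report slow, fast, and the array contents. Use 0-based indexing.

slow=0 fast=0: a[fast]=1≠0 swap→a[0]=1, slow++,fast++
slow=1 fast=1: a[fast]=0, fast++
slow=1 fast=2: a[fast]=2≠0 swap→a[1]=2, slow++,fast++
slow=2 fast=3: a[fast]=0, fast++

slow=2, fast=4, a=[1, 2, 0, 0, 6, 0, 0, 0, 8, 0, 0, 0, 6, 0, 4]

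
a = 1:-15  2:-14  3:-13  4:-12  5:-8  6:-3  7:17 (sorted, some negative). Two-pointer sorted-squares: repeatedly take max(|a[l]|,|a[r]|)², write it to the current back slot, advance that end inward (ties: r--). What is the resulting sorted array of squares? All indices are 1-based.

l=1 r=7: |-15|<=|17| out[7]=289, r--
l=1 r=6: |-15|>|-3| out[6]=225, l++
l=2 r=6: |-14|>|-3| out[5]=196, l++
l=3 r=6: |-13|>|-3| out[4]=169, l++
l=4 r=6: |-12|>|-3| out[3]=144, l++
l=5 r=6: |-8|>|-3| out[2]=64, l++
l=6 r=6: |-3|<=|-3| out[1]=9, r--

[9, 64, 144, 169, 196, 225, 289]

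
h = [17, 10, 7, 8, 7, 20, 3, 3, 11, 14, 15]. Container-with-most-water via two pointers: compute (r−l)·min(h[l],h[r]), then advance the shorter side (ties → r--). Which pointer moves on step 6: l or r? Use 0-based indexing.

l

l=0 r=10: min(17,15)*10=150 best=150 *, r--
l=0 r=9: min(17,14)*9=126 best=150, r--
l=0 r=8: min(17,11)*8=88 best=150, r--
l=0 r=7: min(17,3)*7=21 best=150, r--
l=0 r=6: min(17,3)*6=18 best=150, r--
l=0 r=5: min(17,20)*5=85 best=150, l++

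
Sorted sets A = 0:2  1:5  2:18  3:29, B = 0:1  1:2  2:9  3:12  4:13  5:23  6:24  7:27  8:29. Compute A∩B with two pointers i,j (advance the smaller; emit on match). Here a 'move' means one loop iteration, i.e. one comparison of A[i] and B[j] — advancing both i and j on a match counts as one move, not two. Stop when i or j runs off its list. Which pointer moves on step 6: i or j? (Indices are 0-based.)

j

[i=0,j=0] 2>1 → j++
[i=0,j=1] 2==2 emit → i++,j++
[i=1,j=2] 5<9 → i++
[i=2,j=2] 18>9 → j++
[i=2,j=3] 18>12 → j++
[i=2,j=4] 18>13 → j++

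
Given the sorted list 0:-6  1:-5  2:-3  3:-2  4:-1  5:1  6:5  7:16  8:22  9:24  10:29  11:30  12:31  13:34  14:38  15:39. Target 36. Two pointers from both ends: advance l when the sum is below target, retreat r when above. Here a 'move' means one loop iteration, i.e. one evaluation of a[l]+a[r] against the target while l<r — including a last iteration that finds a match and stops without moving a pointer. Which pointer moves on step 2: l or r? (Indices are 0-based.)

l

[0,15] -6+39=33 <36 → l++
[1,15] -5+39=34 <36 → l++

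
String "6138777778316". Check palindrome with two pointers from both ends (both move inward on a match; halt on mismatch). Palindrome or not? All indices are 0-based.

palindrome

l=0 r=12: '6'=='6', l++,r--
l=1 r=11: '1'=='1', l++,r--
l=2 r=10: '3'=='3', l++,r--
l=3 r=9: '8'=='8', l++,r--
l=4 r=8: '7'=='7', l++,r--
l=5 r=7: '7'=='7', l++,r--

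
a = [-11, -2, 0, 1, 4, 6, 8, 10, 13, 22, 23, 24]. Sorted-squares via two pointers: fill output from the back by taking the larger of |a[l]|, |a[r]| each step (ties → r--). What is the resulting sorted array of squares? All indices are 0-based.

[0,11] |-11|<=|24| out[11]=576 → r--
[0,10] |-11|<=|23| out[10]=529 → r--
[0,9] |-11|<=|22| out[9]=484 → r--
[0,8] |-11|<=|13| out[8]=169 → r--
[0,7] |-11|>|10| out[7]=121 → l++
[1,7] |-2|<=|10| out[6]=100 → r--
[1,6] |-2|<=|8| out[5]=64 → r--
[1,5] |-2|<=|6| out[4]=36 → r--
[1,4] |-2|<=|4| out[3]=16 → r--
[1,3] |-2|>|1| out[2]=4 → l++
[2,3] |0|<=|1| out[1]=1 → r--
[2,2] |0|<=|0| out[0]=0 → r--

[0, 1, 4, 16, 36, 64, 100, 121, 169, 484, 529, 576]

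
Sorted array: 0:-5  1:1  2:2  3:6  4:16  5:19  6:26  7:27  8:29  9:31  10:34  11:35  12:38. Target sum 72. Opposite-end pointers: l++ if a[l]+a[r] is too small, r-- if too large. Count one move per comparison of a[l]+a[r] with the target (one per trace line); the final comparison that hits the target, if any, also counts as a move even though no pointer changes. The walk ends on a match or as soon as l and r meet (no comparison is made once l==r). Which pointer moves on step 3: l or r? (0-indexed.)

l

[0,12] -5+38=33 <72 → l++
[1,12] 1+38=39 <72 → l++
[2,12] 2+38=40 <72 → l++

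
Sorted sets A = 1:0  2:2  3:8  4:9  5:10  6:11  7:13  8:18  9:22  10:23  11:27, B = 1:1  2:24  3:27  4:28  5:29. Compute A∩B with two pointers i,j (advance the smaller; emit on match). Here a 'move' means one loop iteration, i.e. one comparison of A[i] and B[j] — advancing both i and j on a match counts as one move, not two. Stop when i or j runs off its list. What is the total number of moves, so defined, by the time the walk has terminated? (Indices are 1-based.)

13 moves

i=1 j=1: 0<1, i++
i=2 j=1: 2>1, j++
i=2 j=2: 2<24, i++
i=3 j=2: 8<24, i++
i=4 j=2: 9<24, i++
i=5 j=2: 10<24, i++
i=6 j=2: 11<24, i++
i=7 j=2: 13<24, i++
i=8 j=2: 18<24, i++
i=9 j=2: 22<24, i++
i=10 j=2: 23<24, i++
i=11 j=2: 27>24, j++
i=11 j=3: 27==27 emit, i++,j++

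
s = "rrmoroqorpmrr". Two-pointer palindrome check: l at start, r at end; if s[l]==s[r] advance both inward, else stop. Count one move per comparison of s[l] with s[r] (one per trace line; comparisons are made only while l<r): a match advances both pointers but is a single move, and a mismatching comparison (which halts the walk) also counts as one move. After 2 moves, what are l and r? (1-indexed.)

[1,13] 'r'=='r' → l++,r--
[2,12] 'r'=='r' → l++,r--

l=3, r=11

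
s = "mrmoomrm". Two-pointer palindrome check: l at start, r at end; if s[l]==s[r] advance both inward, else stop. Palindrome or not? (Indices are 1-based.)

[1,8] 'm'=='m' → l++,r--
[2,7] 'r'=='r' → l++,r--
[3,6] 'm'=='m' → l++,r--
[4,5] 'o'=='o' → l++,r--

palindrome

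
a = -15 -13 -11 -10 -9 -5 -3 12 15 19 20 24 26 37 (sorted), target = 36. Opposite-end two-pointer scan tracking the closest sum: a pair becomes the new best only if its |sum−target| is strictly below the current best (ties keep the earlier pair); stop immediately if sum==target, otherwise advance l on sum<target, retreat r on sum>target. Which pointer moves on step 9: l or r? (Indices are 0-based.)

r

[0,13] -15+37=22 d=14 * → l++
[1,13] -13+37=24 d=12 * → l++
[2,13] -11+37=26 d=10 * → l++
[3,13] -10+37=27 d=9 * → l++
[4,13] -9+37=28 d=8 * → l++
[5,13] -5+37=32 d=4 * → l++
[6,13] -3+37=34 d=2 * → l++
[7,13] 12+37=49 d=13 → r--
[7,12] 12+26=38 d=2 → r--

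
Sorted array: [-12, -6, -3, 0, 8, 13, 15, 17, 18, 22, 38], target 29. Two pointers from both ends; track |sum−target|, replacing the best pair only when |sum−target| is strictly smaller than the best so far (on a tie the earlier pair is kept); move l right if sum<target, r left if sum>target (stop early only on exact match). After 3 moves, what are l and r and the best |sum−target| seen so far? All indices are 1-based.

l=3, r=10, best |Δ|=3

l=1 r=11: -12+38=26 d=3 *, l++
l=2 r=11: -6+38=32 d=3, r--
l=2 r=10: -6+22=16 d=13, l++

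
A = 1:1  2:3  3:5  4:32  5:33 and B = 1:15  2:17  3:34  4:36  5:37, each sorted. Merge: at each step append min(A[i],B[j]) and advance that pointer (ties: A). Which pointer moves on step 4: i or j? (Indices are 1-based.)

j

i=1 j=1: A[i]=1<=B[j]=15 take 1, i++
i=2 j=1: A[i]=3<=B[j]=15 take 3, i++
i=3 j=1: A[i]=5<=B[j]=15 take 5, i++
i=4 j=1: A[i]=32>B[j]=15 take 15, j++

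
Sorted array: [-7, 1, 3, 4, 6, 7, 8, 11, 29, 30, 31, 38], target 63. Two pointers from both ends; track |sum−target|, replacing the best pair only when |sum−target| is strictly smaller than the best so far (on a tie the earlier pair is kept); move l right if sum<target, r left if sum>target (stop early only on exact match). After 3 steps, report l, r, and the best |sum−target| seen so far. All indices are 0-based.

l=3, r=11, best |Δ|=22

l=0 r=11: -7+38=31 d=32 *, l++
l=1 r=11: 1+38=39 d=24 *, l++
l=2 r=11: 3+38=41 d=22 *, l++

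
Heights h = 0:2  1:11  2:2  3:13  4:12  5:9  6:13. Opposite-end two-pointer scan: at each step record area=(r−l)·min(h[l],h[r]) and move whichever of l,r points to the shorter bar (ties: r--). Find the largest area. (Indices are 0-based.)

[0,6] min(2,13)*6=12 best=12 * → l++
[1,6] min(11,13)*5=55 best=55 * → l++
[2,6] min(2,13)*4=8 best=55 → l++
[3,6] min(13,13)*3=39 best=55 → r--
[3,5] min(13,9)*2=18 best=55 → r--
[3,4] min(13,12)*1=12 best=55 → r--

max area = 55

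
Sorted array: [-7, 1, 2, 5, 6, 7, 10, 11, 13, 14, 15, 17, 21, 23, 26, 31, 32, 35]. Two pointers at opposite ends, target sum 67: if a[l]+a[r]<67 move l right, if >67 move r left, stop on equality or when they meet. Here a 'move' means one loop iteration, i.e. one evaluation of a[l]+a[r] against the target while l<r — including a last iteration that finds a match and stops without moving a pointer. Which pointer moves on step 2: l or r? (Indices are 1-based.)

l=1 r=18: -7+35=28 <67, l++
l=2 r=18: 1+35=36 <67, l++

l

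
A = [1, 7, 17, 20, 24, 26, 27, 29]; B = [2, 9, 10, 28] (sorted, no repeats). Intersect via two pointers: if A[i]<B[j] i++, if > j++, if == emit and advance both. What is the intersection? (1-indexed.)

intersection = []

[i=1,j=1] 1<2 → i++
[i=2,j=1] 7>2 → j++
[i=2,j=2] 7<9 → i++
[i=3,j=2] 17>9 → j++
[i=3,j=3] 17>10 → j++
[i=3,j=4] 17<28 → i++
[i=4,j=4] 20<28 → i++
[i=5,j=4] 24<28 → i++
[i=6,j=4] 26<28 → i++
[i=7,j=4] 27<28 → i++
[i=8,j=4] 29>28 → j++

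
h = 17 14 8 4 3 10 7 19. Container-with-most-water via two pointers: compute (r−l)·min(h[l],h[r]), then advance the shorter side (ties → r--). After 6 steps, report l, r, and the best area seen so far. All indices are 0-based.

[0,7] min(17,19)*7=119 best=119 * → l++
[1,7] min(14,19)*6=84 best=119 → l++
[2,7] min(8,19)*5=40 best=119 → l++
[3,7] min(4,19)*4=16 best=119 → l++
[4,7] min(3,19)*3=9 best=119 → l++
[5,7] min(10,19)*2=20 best=119 → l++

l=6, r=7, best area=119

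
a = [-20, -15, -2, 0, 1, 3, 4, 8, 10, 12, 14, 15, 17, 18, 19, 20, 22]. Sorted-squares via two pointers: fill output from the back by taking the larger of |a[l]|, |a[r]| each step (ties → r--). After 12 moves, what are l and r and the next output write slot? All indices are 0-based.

l=2, r=6, next write slot=4

l=0 r=16: |-20|<=|22| out[16]=484, r--
l=0 r=15: |-20|<=|20| out[15]=400, r--
l=0 r=14: |-20|>|19| out[14]=400, l++
l=1 r=14: |-15|<=|19| out[13]=361, r--
l=1 r=13: |-15|<=|18| out[12]=324, r--
l=1 r=12: |-15|<=|17| out[11]=289, r--
l=1 r=11: |-15|<=|15| out[10]=225, r--
l=1 r=10: |-15|>|14| out[9]=225, l++
l=2 r=10: |-2|<=|14| out[8]=196, r--
l=2 r=9: |-2|<=|12| out[7]=144, r--
l=2 r=8: |-2|<=|10| out[6]=100, r--
l=2 r=7: |-2|<=|8| out[5]=64, r--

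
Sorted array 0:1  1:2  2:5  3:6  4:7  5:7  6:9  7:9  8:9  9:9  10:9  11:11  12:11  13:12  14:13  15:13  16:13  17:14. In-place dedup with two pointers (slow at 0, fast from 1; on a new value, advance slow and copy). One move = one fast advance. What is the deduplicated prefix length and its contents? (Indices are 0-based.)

(s=0,f=1) a[fast]=2≠a[slow]=1 write a[1]=2 → slow++,fast++
(s=1,f=2) a[fast]=5≠a[slow]=2 write a[2]=5 → slow++,fast++
(s=2,f=3) a[fast]=6≠a[slow]=5 write a[3]=6 → slow++,fast++
(s=3,f=4) a[fast]=7≠a[slow]=6 write a[4]=7 → slow++,fast++
(s=4,f=5) a[fast]=7=a[slow] dup → fast++
(s=4,f=6) a[fast]=9≠a[slow]=7 write a[5]=9 → slow++,fast++
(s=5,f=7) a[fast]=9=a[slow] dup → fast++
(s=5,f=8) a[fast]=9=a[slow] dup → fast++
(s=5,f=9) a[fast]=9=a[slow] dup → fast++
(s=5,f=10) a[fast]=9=a[slow] dup → fast++
(s=5,f=11) a[fast]=11≠a[slow]=9 write a[6]=11 → slow++,fast++
(s=6,f=12) a[fast]=11=a[slow] dup → fast++
(s=6,f=13) a[fast]=12≠a[slow]=11 write a[7]=12 → slow++,fast++
(s=7,f=14) a[fast]=13≠a[slow]=12 write a[8]=13 → slow++,fast++
(s=8,f=15) a[fast]=13=a[slow] dup → fast++
(s=8,f=16) a[fast]=13=a[slow] dup → fast++
(s=8,f=17) a[fast]=14≠a[slow]=13 write a[9]=14 → slow++,fast++

length 10; prefix = [1, 2, 5, 6, 7, 9, 11, 12, 13, 14]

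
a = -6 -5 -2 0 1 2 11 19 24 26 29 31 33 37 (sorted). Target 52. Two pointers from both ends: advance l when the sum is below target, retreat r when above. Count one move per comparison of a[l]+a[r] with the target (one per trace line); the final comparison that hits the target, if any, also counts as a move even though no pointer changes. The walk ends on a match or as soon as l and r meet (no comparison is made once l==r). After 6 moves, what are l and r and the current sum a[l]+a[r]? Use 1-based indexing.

l=1 r=14: -6+37=31 <52, l++
l=2 r=14: -5+37=32 <52, l++
l=3 r=14: -2+37=35 <52, l++
l=4 r=14: 0+37=37 <52, l++
l=5 r=14: 1+37=38 <52, l++
l=6 r=14: 2+37=39 <52, l++

l=7, r=14, sum=48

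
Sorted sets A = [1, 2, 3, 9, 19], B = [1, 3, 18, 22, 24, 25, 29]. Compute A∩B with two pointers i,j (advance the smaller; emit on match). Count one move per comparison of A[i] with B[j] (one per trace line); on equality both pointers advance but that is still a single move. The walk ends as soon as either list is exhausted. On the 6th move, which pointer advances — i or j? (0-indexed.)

i=0 j=0: 1==1 emit, i++,j++
i=1 j=1: 2<3, i++
i=2 j=1: 3==3 emit, i++,j++
i=3 j=2: 9<18, i++
i=4 j=2: 19>18, j++
i=4 j=3: 19<22, i++

i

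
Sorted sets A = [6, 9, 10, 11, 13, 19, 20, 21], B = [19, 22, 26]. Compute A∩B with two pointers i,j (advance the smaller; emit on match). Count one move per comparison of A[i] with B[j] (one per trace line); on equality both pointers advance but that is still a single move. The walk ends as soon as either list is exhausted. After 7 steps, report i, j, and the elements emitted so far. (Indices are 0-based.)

i=0 j=0: 6<19, i++
i=1 j=0: 9<19, i++
i=2 j=0: 10<19, i++
i=3 j=0: 11<19, i++
i=4 j=0: 13<19, i++
i=5 j=0: 19==19 emit, i++,j++
i=6 j=1: 20<22, i++

i=7, j=1, emitted=[19]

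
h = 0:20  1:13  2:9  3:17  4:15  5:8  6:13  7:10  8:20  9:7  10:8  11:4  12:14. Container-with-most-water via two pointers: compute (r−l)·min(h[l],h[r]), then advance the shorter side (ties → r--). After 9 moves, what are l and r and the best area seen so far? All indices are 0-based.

l=0, r=3, best area=168

l=0 r=12: min(20,14)*12=168 best=168 *, r--
l=0 r=11: min(20,4)*11=44 best=168, r--
l=0 r=10: min(20,8)*10=80 best=168, r--
l=0 r=9: min(20,7)*9=63 best=168, r--
l=0 r=8: min(20,20)*8=160 best=168, r--
l=0 r=7: min(20,10)*7=70 best=168, r--
l=0 r=6: min(20,13)*6=78 best=168, r--
l=0 r=5: min(20,8)*5=40 best=168, r--
l=0 r=4: min(20,15)*4=60 best=168, r--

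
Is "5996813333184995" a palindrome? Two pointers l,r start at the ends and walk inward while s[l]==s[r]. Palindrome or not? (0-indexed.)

l=0 r=15: '5'=='5', l++,r--
l=1 r=14: '9'=='9', l++,r--
l=2 r=13: '9'=='9', l++,r--
l=3 r=12: '6'!='4', stop

not a palindrome (mismatch at 3,12)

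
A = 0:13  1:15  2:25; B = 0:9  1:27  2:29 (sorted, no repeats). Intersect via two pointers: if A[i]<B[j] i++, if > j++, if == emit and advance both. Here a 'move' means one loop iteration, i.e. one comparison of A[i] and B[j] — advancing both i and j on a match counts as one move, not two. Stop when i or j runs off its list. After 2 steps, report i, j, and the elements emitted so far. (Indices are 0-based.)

i=1, j=1, emitted=[]

i=0 j=0: 13>9, j++
i=0 j=1: 13<27, i++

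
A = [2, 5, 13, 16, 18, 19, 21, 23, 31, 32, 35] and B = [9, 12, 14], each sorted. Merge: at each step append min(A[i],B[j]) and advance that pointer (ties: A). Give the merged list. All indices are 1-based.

[i=1,j=1] A[i]=2<=B[j]=9 take 2 → i++
[i=2,j=1] A[i]=5<=B[j]=9 take 5 → i++
[i=3,j=1] A[i]=13>B[j]=9 take 9 → j++
[i=3,j=2] A[i]=13>B[j]=12 take 12 → j++
[i=3,j=3] A[i]=13<=B[j]=14 take 13 → i++
[i=4,j=3] A[i]=16>B[j]=14 take 14 → j++
[i=4,j=4] B done, take A[i]=16 → i++
[i=5,j=4] B done, take A[i]=18 → i++
[i=6,j=4] B done, take A[i]=19 → i++
[i=7,j=4] B done, take A[i]=21 → i++
[i=8,j=4] B done, take A[i]=23 → i++
[i=9,j=4] B done, take A[i]=31 → i++
[i=10,j=4] B done, take A[i]=32 → i++
[i=11,j=4] B done, take A[i]=35 → i++

[2, 5, 9, 12, 13, 14, 16, 18, 19, 21, 23, 31, 32, 35]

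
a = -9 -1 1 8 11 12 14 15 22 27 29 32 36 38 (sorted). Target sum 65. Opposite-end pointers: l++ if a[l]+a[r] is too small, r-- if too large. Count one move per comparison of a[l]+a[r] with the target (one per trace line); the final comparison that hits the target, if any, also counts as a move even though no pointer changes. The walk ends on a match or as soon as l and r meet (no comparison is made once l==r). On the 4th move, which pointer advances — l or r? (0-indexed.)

l=0 r=13: -9+38=29 <65, l++
l=1 r=13: -1+38=37 <65, l++
l=2 r=13: 1+38=39 <65, l++
l=3 r=13: 8+38=46 <65, l++

l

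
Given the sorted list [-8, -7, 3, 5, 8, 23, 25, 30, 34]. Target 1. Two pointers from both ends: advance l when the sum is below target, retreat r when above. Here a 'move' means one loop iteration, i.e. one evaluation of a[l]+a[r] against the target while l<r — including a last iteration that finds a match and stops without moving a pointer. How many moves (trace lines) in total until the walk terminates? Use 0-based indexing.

6 moves

[0,8] -8+34=26 >1 → r--
[0,7] -8+30=22 >1 → r--
[0,6] -8+25=17 >1 → r--
[0,5] -8+23=15 >1 → r--
[0,4] -8+8=0 <1 → l++
[1,4] -7+8=1 → found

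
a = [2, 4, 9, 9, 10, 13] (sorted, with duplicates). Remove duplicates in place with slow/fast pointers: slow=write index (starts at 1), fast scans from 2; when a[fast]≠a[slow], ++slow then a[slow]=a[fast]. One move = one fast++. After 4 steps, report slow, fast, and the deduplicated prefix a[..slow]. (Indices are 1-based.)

slow=1 fast=2: a[fast]=4≠a[slow]=2 write a[2]=4, slow++,fast++
slow=2 fast=3: a[fast]=9≠a[slow]=4 write a[3]=9, slow++,fast++
slow=3 fast=4: a[fast]=9=a[slow] dup, fast++
slow=3 fast=5: a[fast]=10≠a[slow]=9 write a[4]=10, slow++,fast++

slow=4, fast=6, prefix=[2, 4, 9, 10]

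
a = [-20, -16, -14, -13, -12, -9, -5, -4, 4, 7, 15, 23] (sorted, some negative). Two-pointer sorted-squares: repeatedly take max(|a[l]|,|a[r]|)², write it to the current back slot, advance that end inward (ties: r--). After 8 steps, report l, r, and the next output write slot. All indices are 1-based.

l=1 r=12: |-20|<=|23| out[12]=529, r--
l=1 r=11: |-20|>|15| out[11]=400, l++
l=2 r=11: |-16|>|15| out[10]=256, l++
l=3 r=11: |-14|<=|15| out[9]=225, r--
l=3 r=10: |-14|>|7| out[8]=196, l++
l=4 r=10: |-13|>|7| out[7]=169, l++
l=5 r=10: |-12|>|7| out[6]=144, l++
l=6 r=10: |-9|>|7| out[5]=81, l++

l=7, r=10, next write slot=4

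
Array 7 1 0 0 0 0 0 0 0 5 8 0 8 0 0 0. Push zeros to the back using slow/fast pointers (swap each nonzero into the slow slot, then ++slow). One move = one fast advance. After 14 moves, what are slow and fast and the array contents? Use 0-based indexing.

(s=0,f=0) a[fast]=7≠0 swap→a[0]=7 → slow++,fast++
(s=1,f=1) a[fast]=1≠0 swap→a[1]=1 → slow++,fast++
(s=2,f=2) a[fast]=0 → fast++
(s=2,f=3) a[fast]=0 → fast++
(s=2,f=4) a[fast]=0 → fast++
(s=2,f=5) a[fast]=0 → fast++
(s=2,f=6) a[fast]=0 → fast++
(s=2,f=7) a[fast]=0 → fast++
(s=2,f=8) a[fast]=0 → fast++
(s=2,f=9) a[fast]=5≠0 swap→a[2]=5 → slow++,fast++
(s=3,f=10) a[fast]=8≠0 swap→a[3]=8 → slow++,fast++
(s=4,f=11) a[fast]=0 → fast++
(s=4,f=12) a[fast]=8≠0 swap→a[4]=8 → slow++,fast++
(s=5,f=13) a[fast]=0 → fast++

slow=5, fast=14, a=[7, 1, 5, 8, 8, 0, 0, 0, 0, 0, 0, 0, 0, 0, 0, 0]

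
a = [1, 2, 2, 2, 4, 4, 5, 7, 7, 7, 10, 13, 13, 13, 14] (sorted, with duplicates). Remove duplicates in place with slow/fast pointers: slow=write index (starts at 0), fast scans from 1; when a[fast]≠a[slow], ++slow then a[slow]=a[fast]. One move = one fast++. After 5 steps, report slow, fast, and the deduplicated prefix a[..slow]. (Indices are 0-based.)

slow=0 fast=1: a[fast]=2≠a[slow]=1 write a[1]=2, slow++,fast++
slow=1 fast=2: a[fast]=2=a[slow] dup, fast++
slow=1 fast=3: a[fast]=2=a[slow] dup, fast++
slow=1 fast=4: a[fast]=4≠a[slow]=2 write a[2]=4, slow++,fast++
slow=2 fast=5: a[fast]=4=a[slow] dup, fast++

slow=2, fast=6, prefix=[1, 2, 4]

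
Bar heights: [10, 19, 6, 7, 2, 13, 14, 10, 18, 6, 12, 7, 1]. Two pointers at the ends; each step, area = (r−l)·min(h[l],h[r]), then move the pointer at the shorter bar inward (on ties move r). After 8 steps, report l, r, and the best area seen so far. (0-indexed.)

l=0 r=12: min(10,1)*12=12 best=12 *, r--
l=0 r=11: min(10,7)*11=77 best=77 *, r--
l=0 r=10: min(10,12)*10=100 best=100 *, l++
l=1 r=10: min(19,12)*9=108 best=108 *, r--
l=1 r=9: min(19,6)*8=48 best=108, r--
l=1 r=8: min(19,18)*7=126 best=126 *, r--
l=1 r=7: min(19,10)*6=60 best=126, r--
l=1 r=6: min(19,14)*5=70 best=126, r--

l=1, r=5, best area=126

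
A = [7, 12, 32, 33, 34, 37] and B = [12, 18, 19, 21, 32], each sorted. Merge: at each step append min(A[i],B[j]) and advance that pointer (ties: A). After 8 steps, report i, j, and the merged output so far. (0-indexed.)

i=3, j=5, merged so far=[7, 12, 12, 18, 19, 21, 32, 32]

i=0 j=0: A[i]=7<=B[j]=12 take 7, i++
i=1 j=0: A[i]=12<=B[j]=12 take 12, i++
i=2 j=0: A[i]=32>B[j]=12 take 12, j++
i=2 j=1: A[i]=32>B[j]=18 take 18, j++
i=2 j=2: A[i]=32>B[j]=19 take 19, j++
i=2 j=3: A[i]=32>B[j]=21 take 21, j++
i=2 j=4: A[i]=32<=B[j]=32 take 32, i++
i=3 j=4: A[i]=33>B[j]=32 take 32, j++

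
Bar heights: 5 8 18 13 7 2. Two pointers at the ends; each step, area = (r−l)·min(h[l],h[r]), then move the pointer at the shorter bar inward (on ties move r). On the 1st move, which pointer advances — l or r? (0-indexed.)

[0,5] min(5,2)*5=10 best=10 * → r--

r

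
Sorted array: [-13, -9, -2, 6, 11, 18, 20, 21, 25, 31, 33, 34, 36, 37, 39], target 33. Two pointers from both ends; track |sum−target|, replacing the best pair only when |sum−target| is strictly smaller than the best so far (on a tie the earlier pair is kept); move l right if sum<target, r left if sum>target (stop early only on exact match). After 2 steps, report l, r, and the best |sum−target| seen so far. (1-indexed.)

[1,15] -13+39=26 d=7 * → l++
[2,15] -9+39=30 d=3 * → l++

l=3, r=15, best |Δ|=3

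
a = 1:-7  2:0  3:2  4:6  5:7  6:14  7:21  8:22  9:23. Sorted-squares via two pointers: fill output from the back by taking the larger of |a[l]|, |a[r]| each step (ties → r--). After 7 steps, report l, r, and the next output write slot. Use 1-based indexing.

[1,9] |-7|<=|23| out[9]=529 → r--
[1,8] |-7|<=|22| out[8]=484 → r--
[1,7] |-7|<=|21| out[7]=441 → r--
[1,6] |-7|<=|14| out[6]=196 → r--
[1,5] |-7|<=|7| out[5]=49 → r--
[1,4] |-7|>|6| out[4]=49 → l++
[2,4] |0|<=|6| out[3]=36 → r--

l=2, r=3, next write slot=2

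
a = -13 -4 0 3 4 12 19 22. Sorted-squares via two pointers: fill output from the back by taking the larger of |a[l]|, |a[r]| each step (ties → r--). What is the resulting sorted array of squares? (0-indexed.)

[0, 9, 16, 16, 144, 169, 361, 484]

l=0 r=7: |-13|<=|22| out[7]=484, r--
l=0 r=6: |-13|<=|19| out[6]=361, r--
l=0 r=5: |-13|>|12| out[5]=169, l++
l=1 r=5: |-4|<=|12| out[4]=144, r--
l=1 r=4: |-4|<=|4| out[3]=16, r--
l=1 r=3: |-4|>|3| out[2]=16, l++
l=2 r=3: |0|<=|3| out[1]=9, r--
l=2 r=2: |0|<=|0| out[0]=0, r--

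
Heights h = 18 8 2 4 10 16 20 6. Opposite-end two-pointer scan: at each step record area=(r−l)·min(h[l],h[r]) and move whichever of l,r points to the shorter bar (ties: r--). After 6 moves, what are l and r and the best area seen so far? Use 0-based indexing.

[0,7] min(18,6)*7=42 best=42 * → r--
[0,6] min(18,20)*6=108 best=108 * → l++
[1,6] min(8,20)*5=40 best=108 → l++
[2,6] min(2,20)*4=8 best=108 → l++
[3,6] min(4,20)*3=12 best=108 → l++
[4,6] min(10,20)*2=20 best=108 → l++

l=5, r=6, best area=108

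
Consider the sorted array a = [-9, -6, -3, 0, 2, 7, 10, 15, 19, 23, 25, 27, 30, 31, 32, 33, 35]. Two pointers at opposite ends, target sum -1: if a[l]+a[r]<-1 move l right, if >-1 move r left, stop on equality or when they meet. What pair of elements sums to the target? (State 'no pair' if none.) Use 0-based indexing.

[0,16] -9+35=26 >-1 → r--
[0,15] -9+33=24 >-1 → r--
[0,14] -9+32=23 >-1 → r--
[0,13] -9+31=22 >-1 → r--
[0,12] -9+30=21 >-1 → r--
[0,11] -9+27=18 >-1 → r--
[0,10] -9+25=16 >-1 → r--
[0,9] -9+23=14 >-1 → r--
[0,8] -9+19=10 >-1 → r--
[0,7] -9+15=6 >-1 → r--
[0,6] -9+10=1 >-1 → r--
[0,5] -9+7=-2 <-1 → l++
[1,5] -6+7=1 >-1 → r--
[1,4] -6+2=-4 <-1 → l++
[2,4] -3+2=-1 → found

(-3, 2)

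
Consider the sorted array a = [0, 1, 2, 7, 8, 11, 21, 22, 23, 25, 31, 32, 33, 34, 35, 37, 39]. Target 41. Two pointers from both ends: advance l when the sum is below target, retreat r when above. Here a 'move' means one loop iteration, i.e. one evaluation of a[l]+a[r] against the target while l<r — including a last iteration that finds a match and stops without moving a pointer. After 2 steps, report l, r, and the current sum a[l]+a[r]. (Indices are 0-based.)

l=0 r=16: 0+39=39 <41, l++
l=1 r=16: 1+39=40 <41, l++

l=2, r=16, sum=41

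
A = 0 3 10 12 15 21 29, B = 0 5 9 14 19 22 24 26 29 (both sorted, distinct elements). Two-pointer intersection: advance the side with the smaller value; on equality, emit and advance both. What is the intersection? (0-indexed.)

[i=0,j=0] 0==0 emit → i++,j++
[i=1,j=1] 3<5 → i++
[i=2,j=1] 10>5 → j++
[i=2,j=2] 10>9 → j++
[i=2,j=3] 10<14 → i++
[i=3,j=3] 12<14 → i++
[i=4,j=3] 15>14 → j++
[i=4,j=4] 15<19 → i++
[i=5,j=4] 21>19 → j++
[i=5,j=5] 21<22 → i++
[i=6,j=5] 29>22 → j++
[i=6,j=6] 29>24 → j++
[i=6,j=7] 29>26 → j++
[i=6,j=8] 29==29 emit → i++,j++

intersection = [0, 29]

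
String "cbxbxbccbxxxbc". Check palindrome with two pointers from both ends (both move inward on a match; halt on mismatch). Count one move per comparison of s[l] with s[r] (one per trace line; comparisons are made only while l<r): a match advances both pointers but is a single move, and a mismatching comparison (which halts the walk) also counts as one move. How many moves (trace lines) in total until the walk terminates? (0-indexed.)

l=0 r=13: 'c'=='c', l++,r--
l=1 r=12: 'b'=='b', l++,r--
l=2 r=11: 'x'=='x', l++,r--
l=3 r=10: 'b'!='x', stop

4 moves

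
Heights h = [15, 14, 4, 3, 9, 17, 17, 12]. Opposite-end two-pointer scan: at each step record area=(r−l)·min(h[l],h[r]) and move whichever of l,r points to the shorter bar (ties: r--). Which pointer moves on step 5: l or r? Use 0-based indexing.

l=0 r=7: min(15,12)*7=84 best=84 *, r--
l=0 r=6: min(15,17)*6=90 best=90 *, l++
l=1 r=6: min(14,17)*5=70 best=90, l++
l=2 r=6: min(4,17)*4=16 best=90, l++
l=3 r=6: min(3,17)*3=9 best=90, l++

l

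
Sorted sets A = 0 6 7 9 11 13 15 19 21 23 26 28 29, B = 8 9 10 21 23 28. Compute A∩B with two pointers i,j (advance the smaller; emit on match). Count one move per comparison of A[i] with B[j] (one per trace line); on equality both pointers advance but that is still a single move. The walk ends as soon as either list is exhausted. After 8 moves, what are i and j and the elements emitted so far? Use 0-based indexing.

i=0 j=0: 0<8, i++
i=1 j=0: 6<8, i++
i=2 j=0: 7<8, i++
i=3 j=0: 9>8, j++
i=3 j=1: 9==9 emit, i++,j++
i=4 j=2: 11>10, j++
i=4 j=3: 11<21, i++
i=5 j=3: 13<21, i++

i=6, j=3, emitted=[9]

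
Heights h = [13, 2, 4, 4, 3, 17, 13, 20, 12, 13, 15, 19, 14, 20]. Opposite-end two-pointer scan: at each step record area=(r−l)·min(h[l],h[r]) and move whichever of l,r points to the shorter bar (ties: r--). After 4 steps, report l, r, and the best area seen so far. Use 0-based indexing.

[0,13] min(13,20)*13=169 best=169 * → l++
[1,13] min(2,20)*12=24 best=169 → l++
[2,13] min(4,20)*11=44 best=169 → l++
[3,13] min(4,20)*10=40 best=169 → l++

l=4, r=13, best area=169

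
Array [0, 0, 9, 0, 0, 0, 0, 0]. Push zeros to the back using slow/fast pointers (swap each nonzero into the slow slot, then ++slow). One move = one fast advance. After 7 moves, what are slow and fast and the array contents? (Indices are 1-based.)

slow=2, fast=8, a=[9, 0, 0, 0, 0, 0, 0, 0]

slow=1 fast=1: a[fast]=0, fast++
slow=1 fast=2: a[fast]=0, fast++
slow=1 fast=3: a[fast]=9≠0 swap→a[1]=9, slow++,fast++
slow=2 fast=4: a[fast]=0, fast++
slow=2 fast=5: a[fast]=0, fast++
slow=2 fast=6: a[fast]=0, fast++
slow=2 fast=7: a[fast]=0, fast++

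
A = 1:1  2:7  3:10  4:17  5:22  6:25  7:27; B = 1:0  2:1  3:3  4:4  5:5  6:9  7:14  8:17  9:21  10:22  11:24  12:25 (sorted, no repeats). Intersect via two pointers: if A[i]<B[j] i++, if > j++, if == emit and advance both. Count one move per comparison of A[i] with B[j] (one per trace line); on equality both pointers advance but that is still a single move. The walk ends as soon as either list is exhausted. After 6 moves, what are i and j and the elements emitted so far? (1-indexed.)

i=1 j=1: 1>0, j++
i=1 j=2: 1==1 emit, i++,j++
i=2 j=3: 7>3, j++
i=2 j=4: 7>4, j++
i=2 j=5: 7>5, j++
i=2 j=6: 7<9, i++

i=3, j=6, emitted=[1]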